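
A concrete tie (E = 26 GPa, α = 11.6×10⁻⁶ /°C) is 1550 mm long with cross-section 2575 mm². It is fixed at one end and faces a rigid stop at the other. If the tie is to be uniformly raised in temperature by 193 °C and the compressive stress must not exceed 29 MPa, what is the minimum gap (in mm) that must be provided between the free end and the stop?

g ≈ 1.74 mm

With no wall the tie would lengthen by αΔT L = 11.6×10⁻⁶ × 193 × 1550 = 3.47 mm.
At the allowable stress the elastic shortening the wall may impose is σL/E = 29 × 1550 / (26×10³) = 1.729 mm.
The gap must absorb the remainder: g_min = 3.47 − 1.729 = 1.741 mm.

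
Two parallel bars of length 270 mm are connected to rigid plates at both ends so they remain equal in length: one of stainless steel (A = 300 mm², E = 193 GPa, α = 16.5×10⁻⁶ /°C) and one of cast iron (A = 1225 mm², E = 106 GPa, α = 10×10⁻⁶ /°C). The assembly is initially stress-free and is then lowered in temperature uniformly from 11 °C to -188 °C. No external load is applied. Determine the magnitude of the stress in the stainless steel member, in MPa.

Equilibrium of a rigid end plate with no external load gives equal and opposite internal forces ±P in the two members. Since α_{stainless steel} > α_{cast iron}, cooling drives the stainless steel into tension and the cast iron into compression.
Setting the final lengths equal and cancelling L: (α₁ − α₂)ΔT = P/(A₁E₁) + P/(A₂E₂).
|α₁ − α₂|·ΔT = 6.5×10⁻⁶ × 199 = 0.001293.
1/(A₁E₁) + 1/(A₂E₂) = 1/(300×193×10³) + 1/(1225×106×10³) = 2.497×10⁻⁸ N⁻¹.
So P = 0.001293 / 2.497×10⁻⁸ = 51.8 kN.
σ_{stainless steel} = P/A₁ = 51800/300 = 172.7 MPa, tensile.

σ ≈ 173 MPa (tensile)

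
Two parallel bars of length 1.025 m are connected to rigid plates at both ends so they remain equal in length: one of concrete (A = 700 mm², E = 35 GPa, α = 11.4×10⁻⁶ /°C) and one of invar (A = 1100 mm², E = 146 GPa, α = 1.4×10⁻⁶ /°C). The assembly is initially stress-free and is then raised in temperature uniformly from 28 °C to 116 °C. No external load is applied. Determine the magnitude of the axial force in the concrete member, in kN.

P ≈ 18.7 kN (compressive in the concrete)

Equilibrium of a rigid end plate with no external load gives equal and opposite internal forces ±P in the two members. Since α_{concrete} > α_{invar}, heating drives the concrete into compression and the invar into tension.
Equating the net (thermal + elastic) strains gives |α₁ − α₂|·ΔT = P·[1/(A₁E₁) + 1/(A₂E₂)].
|α₁ − α₂|·ΔT = 10×10⁻⁶ × 88 = 0.00088.
1/(A₁E₁) + 1/(A₂E₂) = 1/(700×35×10³) + 1/(1100×146×10³) = 4.704×10⁻⁸ N⁻¹.
P = 0.00088 / 4.704×10⁻⁸ = 18710 N = 18.71 kN.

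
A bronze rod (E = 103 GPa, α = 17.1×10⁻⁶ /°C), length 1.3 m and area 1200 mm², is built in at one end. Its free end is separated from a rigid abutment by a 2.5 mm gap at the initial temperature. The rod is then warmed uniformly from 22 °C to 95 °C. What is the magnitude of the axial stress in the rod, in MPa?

Unrestrained expansion: δ_free = αΔT L = 17.1×10⁻⁶ × 73 × 1300 = 1.623 mm.
This is smaller than the 2.5 mm clearance, so the rod expands freely without reaching the stop — the stress is zero.

σ ≈ 0 MPa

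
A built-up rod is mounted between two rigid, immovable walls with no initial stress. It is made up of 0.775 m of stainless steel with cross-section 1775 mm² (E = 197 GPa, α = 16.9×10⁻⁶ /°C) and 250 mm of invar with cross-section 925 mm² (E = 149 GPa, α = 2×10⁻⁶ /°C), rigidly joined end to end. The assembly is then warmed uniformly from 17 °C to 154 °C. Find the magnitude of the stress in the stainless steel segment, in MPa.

σ ≈ 260 MPa (compressive)

With the walls removed the bar would change length by δ_free = Σ αᵢΔT Lᵢ = 16.9×10⁻⁶×137×775 + 2×10⁻⁶×137×250 = 1.863 mm.
The walls prevent any net length change, so an axial force P (same in every segment) develops. Compatibility: P · Σ Lᵢ/(AᵢEᵢ) = δ_free.
The series flexibility is Σ Lᵢ/(AᵢEᵢ) = 775/(1775×197×10³) + 250/(925×149×10³) = 4.03×10⁻⁶ mm/N.
Hence P = δ_free / Σ(L/AE) = 1.863/4.03×10⁻⁶ = 462.2 kN (compressive).
σ_{stainless steel} = P / A = 462200 / 1775 = 260.4 MPa.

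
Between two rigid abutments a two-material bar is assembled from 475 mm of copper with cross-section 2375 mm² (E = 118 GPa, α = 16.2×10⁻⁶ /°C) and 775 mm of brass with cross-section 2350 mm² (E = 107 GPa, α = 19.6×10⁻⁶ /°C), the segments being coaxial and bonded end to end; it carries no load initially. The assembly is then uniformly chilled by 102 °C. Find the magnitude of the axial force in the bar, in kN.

If the supports were absent, the total length change would be Σ αᵢΔT Lᵢ = 16.2×10⁻⁶×102×475 + 19.6×10⁻⁶×102×775 = 2.334 mm.
The walls prevent any net length change, so an axial force P (same in every segment) develops. Compatibility: P · Σ Lᵢ/(AᵢEᵢ) = δ_free.
Σ Lᵢ/(AᵢEᵢ) = 475/(2375×118×10³) + 775/(2350×107×10³) = 4.777×10⁻⁶ mm/N.
So P = 2.334 / 4.777×10⁻⁶ = 488.6 kN, tensile.

P ≈ 489 kN (tensile)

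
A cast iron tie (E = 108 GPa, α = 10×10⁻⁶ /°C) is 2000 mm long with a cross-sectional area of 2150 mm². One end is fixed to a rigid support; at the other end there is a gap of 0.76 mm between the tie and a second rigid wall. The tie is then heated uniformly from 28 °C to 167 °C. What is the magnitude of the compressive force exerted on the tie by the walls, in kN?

Free thermal elongation = αΔT L = 10×10⁻⁶ × 139 × 2000 = 2.78 mm.
The gap closes (δ_free > 0.76 mm) and the wall then resists a further 2.78 − 0.76 = 2.02 mm of expansion.
Compatibility: PL/(AE) = 2.02 mm, so σ = P/A = E × (2.02/2000) = 109.1 MPa.
Force on the wall = σA = 109.1 × 2150 mm² = 234.5 kN.

P ≈ 235 kN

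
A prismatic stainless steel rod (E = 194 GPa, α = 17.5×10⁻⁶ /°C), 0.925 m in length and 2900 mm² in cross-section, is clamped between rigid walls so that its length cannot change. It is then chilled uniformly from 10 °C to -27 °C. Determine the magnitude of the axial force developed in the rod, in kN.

P ≈ 364 kN (tensile)

With zero net strain, σ = E·αΔT = 194 GPa × 17.5×10⁻⁶ × 37 = 125.6 MPa.
Then P = σA = 125.6 × 2900 mm² = 364.3 kN, tensile.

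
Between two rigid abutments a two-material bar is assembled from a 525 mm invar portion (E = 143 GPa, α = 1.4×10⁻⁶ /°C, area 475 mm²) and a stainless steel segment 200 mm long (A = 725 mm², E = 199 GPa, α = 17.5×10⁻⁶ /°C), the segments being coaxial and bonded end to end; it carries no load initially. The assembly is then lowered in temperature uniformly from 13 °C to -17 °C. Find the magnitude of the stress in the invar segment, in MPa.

With the walls removed the bar would change length by δ_free = Σ αᵢΔT Lᵢ = 1.4×10⁻⁶×30×525 + 17.5×10⁻⁶×30×200 = 0.127 mm.
The walls prevent any net length change, so an axial force P (same in every segment) develops. Compatibility: P · Σ Lᵢ/(AᵢEᵢ) = δ_free.
The series flexibility is Σ Lᵢ/(AᵢEᵢ) = 525/(475×143×10³) + 200/(725×199×10³) = 9.115×10⁻⁶ mm/N.
So P = 0.127 / 9.115×10⁻⁶ = 13.94 kN, tensile.
σ_{invar} = P / A = 13940 / 475 = 29.34 MPa.

σ ≈ 29.3 MPa (tensile)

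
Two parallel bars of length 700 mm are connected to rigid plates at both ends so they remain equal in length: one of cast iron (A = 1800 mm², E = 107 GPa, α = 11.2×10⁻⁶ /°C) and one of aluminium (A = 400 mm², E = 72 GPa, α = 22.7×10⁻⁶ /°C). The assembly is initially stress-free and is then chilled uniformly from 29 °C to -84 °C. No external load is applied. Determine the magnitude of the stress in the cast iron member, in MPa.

σ ≈ 18.1 MPa (compressive)

Both members must finish at the same length. With the larger α, the aluminium tends to over-contract; the plates restrain it, putting the aluminium in tension and the cast iron in compression. With no external load the two internal forces are equal and opposite, magnitude P.
Compatibility of the two members (thermal + elastic change equal): (α₁ − α₂)ΔT = P·[1/(A₁E₁) + 1/(A₂E₂)].
|α₁ − α₂|·ΔT = 11.5×10⁻⁶ × 113 = 0.0013.
1/(A₁E₁) + 1/(A₂E₂) = 1/(1800×107×10³) + 1/(400×72×10³) = 3.991×10⁻⁸ N⁻¹.
So P = 0.0013 / 3.991×10⁻⁸ = 32.56 kN.
σ_{cast iron} = P/A₁ = 32560/1800 = 18.09 MPa, compressive.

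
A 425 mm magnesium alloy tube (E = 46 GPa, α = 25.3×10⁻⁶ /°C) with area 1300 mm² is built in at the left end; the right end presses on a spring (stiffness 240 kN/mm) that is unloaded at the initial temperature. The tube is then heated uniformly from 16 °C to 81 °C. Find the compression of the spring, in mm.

δ ≈ 0.258 mm

Free thermal expansion: δ_free = αΔT L = 25.3×10⁻⁶ × 65 × 425 = 0.6989 mm.
Let P be the compressive force at the spring. The tube shortens elastically by PL/(AE) and the spring compresses by P/k; together these equal δ_free.
So P = δ_free / [L/(AE) + 1/k] = 0.6989 / [ 425/(1300×46×10³) + 1/(240×10³) ].
P = 0.6989 / 1.127×10⁻⁵ = 62000 N.
Spring compression = P/k = 62000/(240×10³) = 0.2583 mm.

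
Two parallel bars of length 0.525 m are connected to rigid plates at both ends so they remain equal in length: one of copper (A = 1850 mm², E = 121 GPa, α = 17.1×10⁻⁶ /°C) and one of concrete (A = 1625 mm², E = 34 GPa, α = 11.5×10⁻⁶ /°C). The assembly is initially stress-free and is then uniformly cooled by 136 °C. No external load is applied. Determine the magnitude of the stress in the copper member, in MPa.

σ ≈ 18.2 MPa (tensile)

The copper has the larger α, so on cooling it would change length more than the concrete if both were free. The rigid plates force a common final length, so the copper is put into tension and the concrete into compression, with equal and opposite forces P (no external load).
Compatibility of the two members (thermal + elastic change equal): (α₁ − α₂)ΔT = P·[1/(A₁E₁) + 1/(A₂E₂)].
|α₁ − α₂|·ΔT = 5.6×10⁻⁶ × 136 = 0.0007616.
1/(A₁E₁) + 1/(A₂E₂) = 1/(1850×121×10³) + 1/(1625×34×10³) = 2.257×10⁻⁸ N⁻¹.
P = 0.0007616 / 2.257×10⁻⁸ = 33750 N = 33.75 kN.
σ_{copper} = P/A₁ = 33750/1850 = 18.24 MPa, tensile.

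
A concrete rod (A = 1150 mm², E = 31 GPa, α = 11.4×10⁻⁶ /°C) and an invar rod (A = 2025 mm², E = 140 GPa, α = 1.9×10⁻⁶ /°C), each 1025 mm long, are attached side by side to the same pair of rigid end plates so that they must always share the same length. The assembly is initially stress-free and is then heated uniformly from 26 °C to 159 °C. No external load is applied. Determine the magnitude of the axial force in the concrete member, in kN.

P ≈ 40 kN (compressive in the concrete)

Equilibrium of a rigid end plate with no external load gives equal and opposite internal forces ±P in the two members. Since α_{concrete} > α_{invar}, heating drives the concrete into compression and the invar into tension.
Compatibility of the two members (thermal + elastic change equal): (α₁ − α₂)ΔT = P·[1/(A₁E₁) + 1/(A₂E₂)].
|α₁ − α₂|·ΔT = 9.5×10⁻⁶ × 133 = 0.001263.
1/(A₁E₁) + 1/(A₂E₂) = 1/(1150×31×10³) + 1/(2025×140×10³) = 3.158×10⁻⁸ N⁻¹.
P = 0.001263 / 3.158×10⁻⁸ = 40010 N = 40.01 kN.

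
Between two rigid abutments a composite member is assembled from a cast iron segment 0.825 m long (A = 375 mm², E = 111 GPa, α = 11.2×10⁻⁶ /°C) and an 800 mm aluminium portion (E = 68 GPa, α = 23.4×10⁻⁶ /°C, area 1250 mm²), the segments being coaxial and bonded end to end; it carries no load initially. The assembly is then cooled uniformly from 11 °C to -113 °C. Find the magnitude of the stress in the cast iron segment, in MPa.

σ ≈ 316 MPa (tensile)

Free thermal contraction of the whole bar: Σ αᵢΔT Lᵢ = 11.2×10⁻⁶×124×825 + 23.4×10⁻⁶×124×800 = 3.467 mm.
The rigid supports impose zero overall length change; the single axial force P common to all segments must satisfy P Σ Lᵢ/(AᵢEᵢ) = δ_free.
Σ Lᵢ/(AᵢEᵢ) = 825/(375×111×10³) + 800/(1250×68×10³) = 2.923×10⁻⁵ mm/N.
P = 3.467 / 2.923×10⁻⁵ = 118600 N = 118.6 kN, tensile.
σ_{cast iron} = P / A = 118600 / 375 = 316.3 MPa.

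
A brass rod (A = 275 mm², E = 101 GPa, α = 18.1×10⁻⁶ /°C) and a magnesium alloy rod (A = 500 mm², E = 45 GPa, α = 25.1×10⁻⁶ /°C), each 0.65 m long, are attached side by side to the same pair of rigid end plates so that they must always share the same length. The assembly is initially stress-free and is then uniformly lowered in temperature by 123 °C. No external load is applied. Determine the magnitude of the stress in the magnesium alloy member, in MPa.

σ ≈ 21.4 MPa (tensile)

Both members must finish at the same length. With the larger α, the magnesium alloy tends to over-contract; the plates restrain it, putting the magnesium alloy in tension and the brass in compression. With no external load the two internal forces are equal and opposite, magnitude P.
Setting the final lengths equal and cancelling L: (α₁ − α₂)ΔT = P/(A₁E₁) + P/(A₂E₂).
|α₁ − α₂|·ΔT = 7×10⁻⁶ × 123 = 0.000861.
1/(A₁E₁) + 1/(A₂E₂) = 1/(275×101×10³) + 1/(500×45×10³) = 8.045×10⁻⁸ N⁻¹.
P = 0.000861 / 8.045×10⁻⁸ = 10700 N = 10.7 kN.
σ_{magnesium alloy} = P/A₂ = 10700/500 = 21.41 MPa, tensile.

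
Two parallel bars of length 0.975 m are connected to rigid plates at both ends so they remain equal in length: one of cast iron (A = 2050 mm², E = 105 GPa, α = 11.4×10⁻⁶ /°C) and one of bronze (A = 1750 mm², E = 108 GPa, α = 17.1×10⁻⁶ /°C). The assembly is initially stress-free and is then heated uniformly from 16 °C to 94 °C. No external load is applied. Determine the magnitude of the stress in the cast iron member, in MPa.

Both members must finish at the same length. With the larger α, the bronze tends to over-expand; the plates restrain it, putting the bronze in compression and the cast iron in tension. With no external load the two internal forces are equal and opposite, magnitude P.
Setting the final lengths equal and cancelling L: (α₁ − α₂)ΔT = P/(A₁E₁) + P/(A₂E₂).
|α₁ − α₂|·ΔT = 5.7×10⁻⁶ × 78 = 0.0004446.
1/(A₁E₁) + 1/(A₂E₂) = 1/(2050×105×10³) + 1/(1750×108×10³) = 9.937×10⁻⁹ N⁻¹.
So P = 0.0004446 / 9.937×10⁻⁹ = 44.74 kN.
σ_{cast iron} = P/A₁ = 44740/2050 = 21.83 MPa, tensile.

σ ≈ 21.8 MPa (tensile)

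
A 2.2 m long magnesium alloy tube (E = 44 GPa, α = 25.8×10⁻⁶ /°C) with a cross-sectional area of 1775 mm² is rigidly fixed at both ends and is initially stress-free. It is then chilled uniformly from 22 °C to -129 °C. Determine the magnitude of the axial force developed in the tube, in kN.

The ends cannot move, so σ = EαΔT = 44×10³ × 25.8×10⁻⁶ × 151 = 171.4 MPa.
Axial force P = σA = 171.4 × 1775 = 304300 N = 304.3 kN, tensile.

P ≈ 304 kN (tensile)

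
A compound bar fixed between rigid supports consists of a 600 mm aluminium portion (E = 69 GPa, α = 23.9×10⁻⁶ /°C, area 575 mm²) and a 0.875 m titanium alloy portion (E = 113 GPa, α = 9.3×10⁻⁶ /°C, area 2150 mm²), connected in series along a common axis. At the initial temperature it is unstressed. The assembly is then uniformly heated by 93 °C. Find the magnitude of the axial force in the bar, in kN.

P ≈ 112 kN (compressive)

Free thermal expansion of the whole bar: Σ αᵢΔT Lᵢ = 23.9×10⁻⁶×93×600 + 9.3×10⁻⁶×93×875 = 2.09 mm.
The rigid supports impose zero overall length change; the single axial force P common to all segments must satisfy P Σ Lᵢ/(AᵢEᵢ) = δ_free.
Σ Lᵢ/(AᵢEᵢ) = 600/(575×69×10³) + 875/(2150×113×10³) = 1.872×10⁻⁵ mm/N.
So P = 2.09 / 1.872×10⁻⁵ = 111.6 kN, compressive.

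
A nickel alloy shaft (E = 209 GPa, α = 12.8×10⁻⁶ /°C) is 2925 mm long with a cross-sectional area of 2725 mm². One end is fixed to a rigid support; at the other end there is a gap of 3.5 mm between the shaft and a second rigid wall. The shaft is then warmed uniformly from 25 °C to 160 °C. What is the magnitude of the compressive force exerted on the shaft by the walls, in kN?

P ≈ 303 kN

If the wall were absent the shaft would grow by αΔT L = 12.8×10⁻⁶ × 135 × 2925 = 5.054 mm.
This exceeds the 3.5 mm gap, so the wall pushes back. The portion of expansion that must be recovered elastically is δ_free − gap = 5.054 − 3.5 = 1.554 mm.
So σ = E(δ_free − g)/L = 209×10³ × 1.554/2925 = 111.1 MPa.
Force on the wall = σA = 111.1 × 2725 mm² = 302.7 kN.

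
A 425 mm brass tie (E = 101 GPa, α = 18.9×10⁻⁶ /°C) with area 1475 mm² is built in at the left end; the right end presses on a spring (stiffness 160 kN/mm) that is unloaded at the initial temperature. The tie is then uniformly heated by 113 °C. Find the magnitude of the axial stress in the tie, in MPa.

σ ≈ 67.6 MPa (compressive)

If the spring were absent the tie would lengthen by αΔT L = 18.9×10⁻⁶ × 113 × 425 = 0.9077 mm.
Let P be the compressive force at the spring. The tie shortens elastically by PL/(AE) and the spring compresses by P/k; together these equal δ_free.
So P = δ_free / [L/(AE) + 1/k] = 0.9077 / [ 425/(1475×101×10³) + 1/(160×10³) ].
P = 0.9077 / 9.103×10⁻⁶ = 99710 N.
σ = P/A = 99710/1475 = 67.6 MPa.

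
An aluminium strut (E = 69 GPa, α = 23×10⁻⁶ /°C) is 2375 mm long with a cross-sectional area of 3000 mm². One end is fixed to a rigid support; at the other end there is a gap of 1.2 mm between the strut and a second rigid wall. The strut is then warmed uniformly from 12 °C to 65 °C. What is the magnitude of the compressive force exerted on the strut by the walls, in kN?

If the wall were absent the strut would grow by αΔT L = 23×10⁻⁶ × 53 × 2375 = 2.895 mm.
After closing the 1.2 mm clearance, 2.895 − 1.2 = 1.695 mm of expansion remains to be suppressed by the wall.
That suppressed elongation corresponds to σ = E·Δ/L = 69×10³ × 1.695/2375 = 49.25 MPa.
P = σA = 49.25 × 3000 = 147.7 kN.

P ≈ 148 kN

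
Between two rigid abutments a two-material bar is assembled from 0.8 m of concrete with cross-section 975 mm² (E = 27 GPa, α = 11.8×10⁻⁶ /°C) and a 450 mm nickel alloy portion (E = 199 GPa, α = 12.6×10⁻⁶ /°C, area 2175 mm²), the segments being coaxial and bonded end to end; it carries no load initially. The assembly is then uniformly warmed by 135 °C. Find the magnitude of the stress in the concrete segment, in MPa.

With the walls removed the bar would change length by δ_free = Σ αᵢΔT Lᵢ = 11.8×10⁻⁶×135×800 + 12.6×10⁻⁶×135×450 = 2.04 mm.
The walls prevent any net length change, so an axial force P (same in every segment) develops. Compatibility: P · Σ Lᵢ/(AᵢEᵢ) = δ_free.
The series flexibility is Σ Lᵢ/(AᵢEᵢ) = 800/(975×27×10³) + 450/(2175×199×10³) = 3.143×10⁻⁵ mm/N.
Hence P = δ_free / Σ(L/AE) = 2.04/3.143×10⁻⁵ = 64.9 kN (compressive).
σ_{concrete} = P / A = 64900 / 975 = 66.57 MPa.

σ ≈ 66.6 MPa (compressive)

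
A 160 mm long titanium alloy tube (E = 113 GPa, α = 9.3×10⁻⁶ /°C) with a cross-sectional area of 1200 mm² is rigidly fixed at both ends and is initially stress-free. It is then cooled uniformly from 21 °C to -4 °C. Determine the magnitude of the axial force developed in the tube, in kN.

Full restraint means ε = 0, so the stress is σ = EαΔT = 113×10³ × 9.3×10⁻⁶ × 25 = 26.27 MPa.
Axial force P = σA = 26.27 × 1200 = 31530 N = 31.53 kN, tensile.

P ≈ 31.5 kN (tensile)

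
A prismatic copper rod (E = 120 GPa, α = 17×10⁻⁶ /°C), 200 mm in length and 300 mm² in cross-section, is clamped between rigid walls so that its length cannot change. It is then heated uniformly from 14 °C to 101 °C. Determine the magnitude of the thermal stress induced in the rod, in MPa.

With length fixed, the mechanical strain must cancel the thermal strain αΔT = 17×10⁻⁶ × 87 = 1479×10⁻⁶.
Hence σ = E·αΔT = 120×10³ × 1479×10⁻⁶ = 177.5 MPa, compressive.

σ ≈ 177 MPa (compressive)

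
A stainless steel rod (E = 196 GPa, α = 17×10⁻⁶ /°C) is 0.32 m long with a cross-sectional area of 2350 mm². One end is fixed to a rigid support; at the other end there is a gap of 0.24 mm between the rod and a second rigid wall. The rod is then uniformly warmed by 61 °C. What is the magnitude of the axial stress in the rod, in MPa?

σ ≈ 56.3 MPa (compressive)

If the wall were absent the rod would grow by αΔT L = 17×10⁻⁶ × 61 × 320 = 0.3318 mm.
After closing the 0.24 mm clearance, 0.3318 − 0.24 = 0.09184 mm of expansion remains to be suppressed by the wall.
So σ = E(δ_free − g)/L = 196×10³ × 0.09184/320 = 56.25 MPa.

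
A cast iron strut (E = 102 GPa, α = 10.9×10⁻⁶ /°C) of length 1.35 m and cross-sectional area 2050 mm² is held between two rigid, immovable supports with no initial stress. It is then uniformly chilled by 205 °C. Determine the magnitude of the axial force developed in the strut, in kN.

With zero net strain, σ = E·αΔT = 102 GPa × 10.9×10⁻⁶ × 205 = 227.9 MPa.
Axial force P = σA = 227.9 × 2050 = 467200 N = 467.2 kN, tensile.

P ≈ 467 kN (tensile)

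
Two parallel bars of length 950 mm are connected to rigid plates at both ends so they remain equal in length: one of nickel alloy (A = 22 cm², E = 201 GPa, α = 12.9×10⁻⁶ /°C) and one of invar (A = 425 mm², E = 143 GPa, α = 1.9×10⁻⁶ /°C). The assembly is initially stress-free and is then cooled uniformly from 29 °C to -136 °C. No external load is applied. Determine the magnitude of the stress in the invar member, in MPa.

σ ≈ 228 MPa (compressive)

Equilibrium of a rigid end plate with no external load gives equal and opposite internal forces ±P in the two members. Since α_{nickel alloy} > α_{invar}, cooling drives the nickel alloy into tension and the invar into compression.
Setting the final lengths equal and cancelling L: (α₁ − α₂)ΔT = P/(A₁E₁) + P/(A₂E₂).
|α₁ − α₂|·ΔT = 11×10⁻⁶ × 165 = 0.001815.
1/(A₁E₁) + 1/(A₂E₂) = 1/(2200×201×10³) + 1/(425×143×10³) = 1.872×10⁻⁸ N⁻¹.
So P = 0.001815 / 1.872×10⁻⁸ = 96.98 kN.
σ_{invar} = P/A₂ = 96980/425 = 228.2 MPa, compressive.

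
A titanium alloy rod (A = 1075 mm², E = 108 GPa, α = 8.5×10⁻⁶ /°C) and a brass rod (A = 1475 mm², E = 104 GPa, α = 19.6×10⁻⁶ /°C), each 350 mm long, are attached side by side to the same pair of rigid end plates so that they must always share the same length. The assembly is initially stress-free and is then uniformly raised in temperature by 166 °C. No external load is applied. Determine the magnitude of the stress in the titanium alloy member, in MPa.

The brass has the larger α, so on heating it would change length more than the titanium alloy if both were free. The rigid plates force a common final length, so the brass is put into compression and the titanium alloy into tension, with equal and opposite forces P (no external load).
Setting the final lengths equal and cancelling L: (α₁ − α₂)ΔT = P/(A₁E₁) + P/(A₂E₂).
|α₁ − α₂|·ΔT = 11.1×10⁻⁶ × 166 = 0.001843.
1/(A₁E₁) + 1/(A₂E₂) = 1/(1075×108×10³) + 1/(1475×104×10³) = 1.513×10⁻⁸ N⁻¹.
So P = 0.001843 / 1.513×10⁻⁸ = 121.8 kN.
σ_{titanium alloy} = P/A₁ = 121800/1075 = 113.3 MPa, tensile.

σ ≈ 113 MPa (tensile)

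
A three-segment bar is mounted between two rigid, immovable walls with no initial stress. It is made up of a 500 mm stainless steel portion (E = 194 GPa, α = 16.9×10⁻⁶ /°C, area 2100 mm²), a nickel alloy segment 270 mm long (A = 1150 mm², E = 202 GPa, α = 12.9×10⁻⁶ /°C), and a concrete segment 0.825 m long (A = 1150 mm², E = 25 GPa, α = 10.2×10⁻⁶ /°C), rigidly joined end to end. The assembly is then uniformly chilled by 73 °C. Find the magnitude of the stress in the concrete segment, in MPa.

If the supports were absent, the total length change would be Σ αᵢΔT Lᵢ = 16.9×10⁻⁶×73×500 + 12.9×10⁻⁶×73×270 + 10.2×10⁻⁶×73×825 = 1.485 mm.
The walls prevent any net length change, so an axial force P (same in every segment) develops. Compatibility: P · Σ Lᵢ/(AᵢEᵢ) = δ_free.
The series flexibility is Σ Lᵢ/(AᵢEᵢ) = 500/(2100×194×10³) + 270/(1150×202×10³) + 825/(1150×25×10³) = 3.109×10⁻⁵ mm/N.
P = 1.485 / 3.109×10⁻⁵ = 47780 N = 47.78 kN, tensile.
σ_{concrete} = P / A = 47780 / 1150 = 41.55 MPa.

σ ≈ 41.6 MPa (tensile)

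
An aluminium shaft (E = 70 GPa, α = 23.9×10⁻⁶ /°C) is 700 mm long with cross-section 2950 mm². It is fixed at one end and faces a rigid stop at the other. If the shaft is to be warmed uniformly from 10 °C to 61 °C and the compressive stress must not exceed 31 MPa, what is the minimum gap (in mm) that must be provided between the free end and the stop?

g ≈ 0.543 mm

Free expansion if unrestrained: δ_free = αΔT L = 23.9×10⁻⁶ × 51 × 700 = 0.8532 mm.
A stress of 31 MPa corresponds to the wall pushing the shaft back by σL/E = 31×700/(70×10³) = 0.31 mm.
The gap must absorb the remainder: g_min = 0.8532 − 0.31 = 0.5432 mm.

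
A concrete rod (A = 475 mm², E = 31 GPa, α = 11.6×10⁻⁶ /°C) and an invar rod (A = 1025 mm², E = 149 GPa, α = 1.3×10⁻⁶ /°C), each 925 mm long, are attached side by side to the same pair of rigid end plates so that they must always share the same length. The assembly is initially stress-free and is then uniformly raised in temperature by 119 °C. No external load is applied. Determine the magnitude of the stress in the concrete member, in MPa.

σ ≈ 34.7 MPa (compressive)

The concrete has the larger α, so on heating it would change length more than the invar if both were free. The rigid plates force a common final length, so the concrete is put into compression and the invar into tension, with equal and opposite forces P (no external load).
Equating the net (thermal + elastic) strains gives |α₁ − α₂|·ΔT = P·[1/(A₁E₁) + 1/(A₂E₂)].
|α₁ − α₂|·ΔT = 10.3×10⁻⁶ × 119 = 0.001226.
1/(A₁E₁) + 1/(A₂E₂) = 1/(475×31×10³) + 1/(1025×149×10³) = 7.446×10⁻⁸ N⁻¹.
P = 0.001226 / 7.446×10⁻⁸ = 16460 N = 16.46 kN.
σ_{concrete} = P/A₁ = 16460/475 = 34.66 MPa, compressive.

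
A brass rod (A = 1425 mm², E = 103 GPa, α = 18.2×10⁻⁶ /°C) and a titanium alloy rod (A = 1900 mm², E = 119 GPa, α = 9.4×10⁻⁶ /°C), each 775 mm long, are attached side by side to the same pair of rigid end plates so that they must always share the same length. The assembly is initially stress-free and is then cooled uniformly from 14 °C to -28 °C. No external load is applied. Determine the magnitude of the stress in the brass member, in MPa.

Equilibrium of a rigid end plate with no external load gives equal and opposite internal forces ±P in the two members. Since α_{brass} > α_{titanium alloy}, cooling drives the brass into tension and the titanium alloy into compression.
Equating the net (thermal + elastic) strains gives |α₁ − α₂|·ΔT = P·[1/(A₁E₁) + 1/(A₂E₂)].
|α₁ − α₂|·ΔT = 8.8×10⁻⁶ × 42 = 0.0003696.
1/(A₁E₁) + 1/(A₂E₂) = 1/(1425×103×10³) + 1/(1900×119×10³) = 1.124×10⁻⁸ N⁻¹.
So P = 0.0003696 / 1.124×10⁻⁸ = 32.89 kN.
σ_{brass} = P/A₁ = 32890/1425 = 23.08 MPa, tensile.

σ ≈ 23.1 MPa (tensile)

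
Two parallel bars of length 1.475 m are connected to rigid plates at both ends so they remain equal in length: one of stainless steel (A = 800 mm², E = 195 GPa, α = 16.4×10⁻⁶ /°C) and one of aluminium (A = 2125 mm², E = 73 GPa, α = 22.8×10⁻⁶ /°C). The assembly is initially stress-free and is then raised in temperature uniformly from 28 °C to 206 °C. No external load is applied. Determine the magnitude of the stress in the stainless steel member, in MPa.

σ ≈ 111 MPa (tensile)

The aluminium has the larger α, so on heating it would change length more than the stainless steel if both were free. The rigid plates force a common final length, so the aluminium is put into compression and the stainless steel into tension, with equal and opposite forces P (no external load).
Setting the final lengths equal and cancelling L: (α₁ − α₂)ΔT = P/(A₁E₁) + P/(A₂E₂).
|α₁ − α₂|·ΔT = 6.4×10⁻⁶ × 178 = 0.001139.
1/(A₁E₁) + 1/(A₂E₂) = 1/(800×195×10³) + 1/(2125×73×10³) = 1.286×10⁻⁸ N⁻¹.
So P = 0.001139 / 1.286×10⁻⁸ = 88.61 kN.
σ_{stainless steel} = P/A₁ = 88610/800 = 110.8 MPa, tensile.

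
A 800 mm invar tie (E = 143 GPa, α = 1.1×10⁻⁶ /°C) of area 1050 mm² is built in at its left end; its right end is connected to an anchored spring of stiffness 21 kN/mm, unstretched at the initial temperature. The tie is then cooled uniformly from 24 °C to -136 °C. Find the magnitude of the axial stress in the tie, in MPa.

The unrestrained thermal change is αΔT L = 1.1×10⁻⁶ × 160 × 800 = 0.1408 mm.
Let P be the tensile force in the spring. The tie extends elastically by PL/(AE) and the spring stretches by P/k; together these equal δ_free.
So P = δ_free / [L/(AE) + 1/k] = 0.1408 / [ 800/(1050×143×10³) + 1/(21×10³) ].
P = 0.1408 / 5.295×10⁻⁵ = 2659 N.
σ = P/A = 2659/1050 = 2.533 MPa.

σ ≈ 2.53 MPa (tensile)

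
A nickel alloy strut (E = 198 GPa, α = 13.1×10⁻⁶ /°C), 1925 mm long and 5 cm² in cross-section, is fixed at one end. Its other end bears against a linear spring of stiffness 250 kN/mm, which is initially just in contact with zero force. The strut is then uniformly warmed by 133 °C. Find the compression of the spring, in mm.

δ ≈ 0.572 mm

Free thermal expansion: δ_free = αΔT L = 13.1×10⁻⁶ × 133 × 1925 = 3.354 mm.
Let P be the compressive force at the spring. The strut shortens elastically by PL/(AE) and the spring compresses by P/k; together these equal δ_free.
P [ L/(AE) + 1/k ] = δ_free → P [ 1925/(500×198×10³) + 1/(250×10³) ] = 3.354.
P = 3.354 / 2.344×10⁻⁵ = 143100 N.
Spring compression = P/k = 143100/(250×10³) = 0.5722 mm.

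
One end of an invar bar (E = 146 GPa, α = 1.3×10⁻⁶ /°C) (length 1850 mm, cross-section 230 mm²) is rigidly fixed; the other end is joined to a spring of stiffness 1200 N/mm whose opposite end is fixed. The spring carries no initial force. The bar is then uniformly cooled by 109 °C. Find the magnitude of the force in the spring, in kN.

P ≈ 0.295 kN

The unrestrained thermal change is αΔT L = 1.3×10⁻⁶ × 109 × 1850 = 0.2621 mm.
With a force P in the spring, the elastic change of the bar is PL/(AE) and that of the spring is P/k; compatibility requires their sum to equal δ_free.
P [ L/(AE) + 1/k ] = δ_free → P [ 1850/(230×146×10³) + 1/(1200) ] = 0.2621.
P = 0.2621 / 0.0008884 = 295.1 N.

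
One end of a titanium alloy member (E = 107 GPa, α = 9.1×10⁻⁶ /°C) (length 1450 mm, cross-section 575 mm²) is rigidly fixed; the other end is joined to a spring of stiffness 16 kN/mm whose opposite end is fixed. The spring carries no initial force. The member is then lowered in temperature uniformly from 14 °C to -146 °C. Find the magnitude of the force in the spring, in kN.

Free thermal contraction: δ_free = αΔT L = 9.1×10⁻⁶ × 160 × 1450 = 2.111 mm.
Let P be the tensile force in the spring. The member extends elastically by PL/(AE) and the spring stretches by P/k; together these equal δ_free.
So P = δ_free / [L/(AE) + 1/k] = 2.111 / [ 1450/(575×107×10³) + 1/(16×10³) ].
P = 2.111 / 8.607×10⁻⁵ = 24530 N.

P ≈ 24.5 kN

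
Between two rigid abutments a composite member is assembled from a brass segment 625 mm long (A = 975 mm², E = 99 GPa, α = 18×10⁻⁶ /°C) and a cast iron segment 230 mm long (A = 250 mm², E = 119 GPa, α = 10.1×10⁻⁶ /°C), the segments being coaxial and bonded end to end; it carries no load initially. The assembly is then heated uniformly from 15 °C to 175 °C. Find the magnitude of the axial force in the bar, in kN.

P ≈ 153 kN (compressive)

If the supports were absent, the total length change would be Σ αᵢΔT Lᵢ = 18×10⁻⁶×160×625 + 10.1×10⁻⁶×160×230 = 2.172 mm.
The rigid supports impose zero overall length change; the single axial force P common to all segments must satisfy P Σ Lᵢ/(AᵢEᵢ) = δ_free.
Σ Lᵢ/(AᵢEᵢ) = 625/(975×99×10³) + 230/(250×119×10³) = 1.421×10⁻⁵ mm/N.
So P = 2.172 / 1.421×10⁻⁵ = 152.9 kN, compressive.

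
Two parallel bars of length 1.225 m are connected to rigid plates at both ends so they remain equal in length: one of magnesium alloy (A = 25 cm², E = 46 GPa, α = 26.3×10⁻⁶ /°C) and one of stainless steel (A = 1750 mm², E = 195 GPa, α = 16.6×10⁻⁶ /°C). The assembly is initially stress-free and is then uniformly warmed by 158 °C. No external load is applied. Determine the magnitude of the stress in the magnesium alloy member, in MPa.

σ ≈ 52.7 MPa (compressive)

Equilibrium of a rigid end plate with no external load gives equal and opposite internal forces ±P in the two members. Since α_{magnesium alloy} > α_{stainless steel}, heating drives the magnesium alloy into compression and the stainless steel into tension.
Equating the net (thermal + elastic) strains gives |α₁ − α₂|·ΔT = P·[1/(A₁E₁) + 1/(A₂E₂)].
|α₁ − α₂|·ΔT = 9.7×10⁻⁶ × 158 = 0.001533.
1/(A₁E₁) + 1/(A₂E₂) = 1/(2500×46×10³) + 1/(1750×195×10³) = 1.163×10⁻⁸ N⁻¹.
P = 0.001533 / 1.163×10⁻⁸ = 131800 N = 131.8 kN.
σ_{magnesium alloy} = P/A₁ = 131800/2500 = 52.73 MPa, compressive.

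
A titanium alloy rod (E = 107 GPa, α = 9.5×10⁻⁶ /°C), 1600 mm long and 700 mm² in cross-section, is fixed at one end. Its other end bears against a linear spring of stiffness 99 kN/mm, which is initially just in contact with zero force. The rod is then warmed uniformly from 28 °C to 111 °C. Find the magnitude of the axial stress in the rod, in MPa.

If the spring were absent the rod would lengthen by αΔT L = 9.5×10⁻⁶ × 83 × 1600 = 1.262 mm.
With a force P in the spring, the elastic change of the rod is PL/(AE) and that of the spring is P/k; compatibility requires their sum to equal δ_free.
P [ L/(AE) + 1/k ] = δ_free → P [ 1600/(700×107×10³) + 1/(99×10³) ] = 1.262.
P = 1.262 / 3.146×10⁻⁵ = 40100 N.
σ = P/A = 40100/700 = 57.28 MPa.

σ ≈ 57.3 MPa (compressive)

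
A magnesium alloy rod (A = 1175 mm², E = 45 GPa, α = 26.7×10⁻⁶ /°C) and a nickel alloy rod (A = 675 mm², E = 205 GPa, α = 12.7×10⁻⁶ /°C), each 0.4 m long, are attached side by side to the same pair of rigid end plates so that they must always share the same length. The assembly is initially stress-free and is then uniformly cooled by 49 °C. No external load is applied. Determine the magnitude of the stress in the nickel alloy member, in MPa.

σ ≈ 38.9 MPa (compressive)

Both members must finish at the same length. With the larger α, the magnesium alloy tends to over-contract; the plates restrain it, putting the magnesium alloy in tension and the nickel alloy in compression. With no external load the two internal forces are equal and opposite, magnitude P.
Setting the final lengths equal and cancelling L: (α₁ − α₂)ΔT = P/(A₁E₁) + P/(A₂E₂).
|α₁ − α₂|·ΔT = 14×10⁻⁶ × 49 = 0.000686.
1/(A₁E₁) + 1/(A₂E₂) = 1/(1175×45×10³) + 1/(675×205×10³) = 2.614×10⁻⁸ N⁻¹.
So P = 0.000686 / 2.614×10⁻⁸ = 26.24 kN.
σ_{nickel alloy} = P/A₂ = 26240/675 = 38.88 MPa, compressive.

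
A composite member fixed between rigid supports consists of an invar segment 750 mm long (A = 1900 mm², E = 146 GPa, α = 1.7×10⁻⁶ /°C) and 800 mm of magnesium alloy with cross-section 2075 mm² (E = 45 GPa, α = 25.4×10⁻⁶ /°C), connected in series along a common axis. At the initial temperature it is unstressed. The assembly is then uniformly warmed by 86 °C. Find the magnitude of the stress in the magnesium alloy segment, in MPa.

If the supports were absent, the total length change would be Σ αᵢΔT Lᵢ = 1.7×10⁻⁶×86×750 + 25.4×10⁻⁶×86×800 = 1.857 mm.
The walls prevent any net length change, so an axial force P (same in every segment) develops. Compatibility: P · Σ Lᵢ/(AᵢEᵢ) = δ_free.
Σ Lᵢ/(AᵢEᵢ) = 750/(1900×146×10³) + 800/(2075×45×10³) = 1.127×10⁻⁵ mm/N.
P = 1.857 / 1.127×10⁻⁵ = 164800 N = 164.8 kN, compressive.
σ_{magnesium alloy} = P / A = 164800 / 2075 = 79.41 MPa.

σ ≈ 79.4 MPa (compressive)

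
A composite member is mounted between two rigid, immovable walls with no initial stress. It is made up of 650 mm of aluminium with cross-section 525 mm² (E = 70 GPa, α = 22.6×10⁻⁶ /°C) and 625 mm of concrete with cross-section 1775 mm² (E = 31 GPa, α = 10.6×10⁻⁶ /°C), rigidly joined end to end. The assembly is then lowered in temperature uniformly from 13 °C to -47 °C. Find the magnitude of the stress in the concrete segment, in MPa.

σ ≈ 24.8 MPa (tensile)

Free thermal contraction of the whole bar: Σ αᵢΔT Lᵢ = 22.6×10⁻⁶×60×650 + 10.6×10⁻⁶×60×625 = 1.279 mm.
Since the ends are fixed, an axial force P builds up, equal in every segment, with P · Σ Lᵢ/(AᵢEᵢ) = δ_free.
Σ Lᵢ/(AᵢEᵢ) = 650/(525×70×10³) + 625/(1775×31×10³) = 2.905×10⁻⁵ mm/N.
P = 1.279 / 2.905×10⁻⁵ = 44030 N = 44.03 kN, tensile.
σ_{concrete} = P / A = 44030 / 1775 = 24.81 MPa.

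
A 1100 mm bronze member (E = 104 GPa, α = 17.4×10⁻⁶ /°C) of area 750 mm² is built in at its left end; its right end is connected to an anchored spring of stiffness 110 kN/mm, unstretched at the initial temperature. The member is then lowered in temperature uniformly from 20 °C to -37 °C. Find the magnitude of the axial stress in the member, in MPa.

σ ≈ 62.7 MPa (tensile)

The unrestrained thermal change is αΔT L = 17.4×10⁻⁶ × 57 × 1100 = 1.091 mm.
Let P be the tensile force in the spring. The member extends elastically by PL/(AE) and the spring stretches by P/k; together these equal δ_free.
P [ L/(AE) + 1/k ] = δ_free → P [ 1100/(750×104×10³) + 1/(110×10³) ] = 1.091.
P = 1.091 / 2.319×10⁻⁵ = 47040 N.
σ = P/A = 47040/750 = 62.72 MPa.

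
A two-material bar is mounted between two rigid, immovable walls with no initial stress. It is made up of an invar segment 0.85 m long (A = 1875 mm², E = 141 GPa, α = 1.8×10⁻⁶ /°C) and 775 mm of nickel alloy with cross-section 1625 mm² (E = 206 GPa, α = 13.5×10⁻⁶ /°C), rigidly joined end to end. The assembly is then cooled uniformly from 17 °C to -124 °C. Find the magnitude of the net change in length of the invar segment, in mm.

Free thermal contraction of the whole bar: Σ αᵢΔT Lᵢ = 1.8×10⁻⁶×141×850 + 13.5×10⁻⁶×141×775 = 1.691 mm.
The walls prevent any net length change, so an axial force P (same in every segment) develops. Compatibility: P · Σ Lᵢ/(AᵢEᵢ) = δ_free.
The series flexibility is Σ Lᵢ/(AᵢEᵢ) = 850/(1875×141×10³) + 775/(1625×206×10³) = 5.53×10⁻⁶ mm/N.
Hence P = δ_free / Σ(L/AE) = 1.691/5.53×10⁻⁶ = 305.8 kN (tensile).
For the invar segment, free thermal change = 1.8×10⁻⁶×141×850 = 0.2157 mm and elastic change from P = 305800×850/(1875×141×10³) = 0.9831 mm; these oppose, so the net change is 0.767 mm (segment lengthens).

|ΔL| ≈ 0.767 mm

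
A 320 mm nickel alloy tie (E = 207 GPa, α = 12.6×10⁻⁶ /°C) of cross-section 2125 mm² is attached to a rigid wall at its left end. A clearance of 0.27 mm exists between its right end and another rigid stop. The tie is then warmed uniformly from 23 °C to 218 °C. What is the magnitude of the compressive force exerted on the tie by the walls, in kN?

Free thermal elongation = αΔT L = 12.6×10⁻⁶ × 195 × 320 = 0.7862 mm.
After closing the 0.27 mm clearance, 0.7862 − 0.27 = 0.5162 mm of expansion remains to be suppressed by the wall.
That suppressed elongation corresponds to σ = E·Δ/L = 207×10³ × 0.5162/320 = 333.9 MPa.
P = σA = 333.9 × 2125 = 709.6 kN.

P ≈ 710 kN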